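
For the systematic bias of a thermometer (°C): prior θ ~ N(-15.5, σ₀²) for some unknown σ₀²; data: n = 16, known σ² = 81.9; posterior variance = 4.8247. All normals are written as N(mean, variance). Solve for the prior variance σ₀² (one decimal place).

σ₀² = 84.0

For the Normal–Normal model with known σ², precisions add: τ_n = τ₀ + n/σ².
So 1/σ₀² = 1/4.8247 − 16/81.9 = 0.207267 − 0.195360 = 0.011907.
Hence σ₀² = 1/0.011907 ≈ 84.0.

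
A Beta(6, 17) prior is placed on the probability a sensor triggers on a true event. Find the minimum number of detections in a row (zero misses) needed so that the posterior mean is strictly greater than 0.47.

k = 10

After k detections and 0 misses the posterior is Beta(6+k, 17), with mean (6+k)/(6+17+k).
Set (6+k)/(23+k) > 0.47 and solve: k > (0.47·23 − 6)/(1 − 0.47) = 9.075.
The smallest integer exceeding 9.075 is 10, and checking k=10: (16)/(33) = 0.4848 > 0.47.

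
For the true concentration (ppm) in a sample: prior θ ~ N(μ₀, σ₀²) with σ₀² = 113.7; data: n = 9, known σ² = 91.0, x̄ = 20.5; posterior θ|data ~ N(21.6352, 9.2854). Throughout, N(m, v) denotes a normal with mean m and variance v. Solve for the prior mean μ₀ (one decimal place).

μ₀ = 34.4

The posterior mean is a precision-weighted average: μ_n = (τ₀μ₀ + τ_data·x̄)/(τ₀+τ_data), with τ₀=1/σ₀² and τ_data=n/σ².
Here τ₀ = 1/113.7 = 0.008795 and τ_data = 9/91.0 = 0.098901, so τ_n = 0.107696.
Rearranging for μ₀: μ₀ = (μ_n·τ_n − τ_data·x̄)/τ₀ = (21.6352·0.107696 − 0.098901·20.5) / 0.008795 = 0.302554/0.008795 ≈ 34.4.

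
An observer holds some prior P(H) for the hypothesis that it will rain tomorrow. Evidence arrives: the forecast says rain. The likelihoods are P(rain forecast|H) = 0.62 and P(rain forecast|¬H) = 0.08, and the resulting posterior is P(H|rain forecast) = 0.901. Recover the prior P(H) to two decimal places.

P(H) = 0.54

Bayes' rule in odds form gives O(H|E) = O(H)·[P(E|H)/P(E|¬H)], hence O(H) = O(H|E)/LR.
Posterior odds = 0.901/(1−0.901) = 9.1010. LR = 0.62/0.08 = 7.7500.
Prior odds = 9.1010/7.7500 = 1.1743, so P(H) = 1.1743/(1+1.1743) ≈ 0.54.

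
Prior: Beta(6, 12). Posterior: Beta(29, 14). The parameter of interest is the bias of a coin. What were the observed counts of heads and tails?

23 heads and 2 tails

A Beta(α, β) prior with s successes and f failures in binomial data gives a Beta(α+s, β+f) posterior.
Match parameters: s=29−6=23, f=14−12=2.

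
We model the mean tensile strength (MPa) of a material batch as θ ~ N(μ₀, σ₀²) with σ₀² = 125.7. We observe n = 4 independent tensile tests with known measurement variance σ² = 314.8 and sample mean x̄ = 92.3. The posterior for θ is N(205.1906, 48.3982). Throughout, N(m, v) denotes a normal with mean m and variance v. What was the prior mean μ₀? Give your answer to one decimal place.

With known observation variance, the Normal–Normal posterior has precision τ_n = τ₀ + n/σ² and mean μ_n = (τ₀μ₀ + (n/σ²)x̄)/τ_n.
Here τ₀ = 1/125.7 = 0.007955 and τ_data = 4/314.8 = 0.012706, so τ_n = 0.020661.
Rearranging for μ₀: μ₀ = (μ_n·τ_n − τ_data·x̄)/τ₀ = (205.1906·0.020661 − 0.012706·92.3) / 0.007955 = 3.066679/0.007955 ≈ 385.5.

μ₀ = 385.5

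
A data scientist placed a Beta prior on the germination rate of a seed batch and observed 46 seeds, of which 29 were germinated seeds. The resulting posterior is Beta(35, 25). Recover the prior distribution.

Under Beta–binomial conjugacy the posterior parameters are (α+s, β+f).
Subtract the data counts: 35−29=6, 25−17=8.

Beta(6, 8)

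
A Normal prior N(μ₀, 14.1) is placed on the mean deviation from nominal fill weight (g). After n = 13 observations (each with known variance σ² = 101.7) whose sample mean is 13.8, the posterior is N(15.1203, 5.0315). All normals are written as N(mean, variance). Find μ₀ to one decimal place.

μ₀ = 17.5

With known observation variance, the Normal–Normal posterior has precision τ_n = τ₀ + n/σ² and mean μ_n = (τ₀μ₀ + (n/σ²)x̄)/τ_n.
Here τ₀ = 1/14.1 = 0.070922 and τ_data = 13/101.7 = 0.127827, so τ_n = 0.198749.
Rearranging for μ₀: μ₀ = (μ_n·τ_n − τ_data·x̄)/τ₀ = (15.1203·0.198749 − 0.127827·13.8) / 0.070922 = 1.241132/0.070922 ≈ 17.5.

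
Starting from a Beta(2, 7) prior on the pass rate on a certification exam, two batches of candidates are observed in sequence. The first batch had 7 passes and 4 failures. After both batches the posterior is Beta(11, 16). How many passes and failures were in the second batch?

2 passes and 5 failures

Sequential conjugate updates are equivalent to a single update on the pooled data, so total successes = posterior α − prior α and total failures = posterior β − prior β.
Total across both batches: 11−2=9 passes, 16−7=9 failures.
Subtract the first batch: 9−7=2 passes and 9−4=5 failures.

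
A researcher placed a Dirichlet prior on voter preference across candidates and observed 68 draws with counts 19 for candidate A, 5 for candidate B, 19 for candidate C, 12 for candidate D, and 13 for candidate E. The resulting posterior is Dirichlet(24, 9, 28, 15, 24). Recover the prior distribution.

Dirichlet(5, 4, 9, 3, 11)

For a Dirichlet(α) prior with multinomial counts c, the posterior is Dirichlet(α + c) componentwise.
Subtract each count from the matching posterior parameter: 24−19=5, 9−5=4, 28−19=9, 15−12=3, 24−13=11.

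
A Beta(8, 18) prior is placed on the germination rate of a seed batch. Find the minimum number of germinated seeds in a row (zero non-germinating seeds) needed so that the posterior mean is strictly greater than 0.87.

k = 113

After k germinated seeds and 0 non-germinating seeds the posterior is Beta(8+k, 18), with mean (8+k)/(8+18+k).
Set (8+k)/(26+k) > 0.87 and solve: k > (0.87·26 − 8)/(1 − 0.87) = 112.462.
The smallest integer exceeding 112.462 is 113, and checking k=113: (121)/(139) = 0.8705 > 0.87.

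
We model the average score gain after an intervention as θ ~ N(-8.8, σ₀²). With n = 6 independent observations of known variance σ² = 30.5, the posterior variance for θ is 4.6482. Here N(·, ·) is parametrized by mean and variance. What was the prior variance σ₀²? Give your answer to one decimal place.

σ₀² = 54.3

Posterior precision equals prior precision plus data precision: 1/σ_n² = 1/σ₀² + n/σ².
So 1/σ₀² = 1/4.6482 − 6/30.5 = 0.215137 − 0.196721 = 0.018416.
Hence σ₀² = 1/0.018416 ≈ 54.3.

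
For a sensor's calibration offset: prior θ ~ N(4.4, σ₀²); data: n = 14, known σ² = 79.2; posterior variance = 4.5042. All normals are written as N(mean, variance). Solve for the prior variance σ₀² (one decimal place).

σ₀² = 22.1

Posterior precision equals prior precision plus data precision: 1/σ_n² = 1/σ₀² + n/σ².
So 1/σ₀² = 1/4.5042 − 14/79.2 = 0.222015 − 0.176768 = 0.045247.
Hence σ₀² = 1/0.045247 ≈ 22.1.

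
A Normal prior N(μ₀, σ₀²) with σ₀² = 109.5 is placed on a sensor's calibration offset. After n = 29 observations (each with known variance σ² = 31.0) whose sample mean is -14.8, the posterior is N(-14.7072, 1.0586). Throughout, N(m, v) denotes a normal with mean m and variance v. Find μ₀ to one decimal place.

The posterior mean is a precision-weighted average: μ_n = (τ₀μ₀ + τ_data·x̄)/(τ₀+τ_data), with τ₀=1/σ₀² and τ_data=n/σ².
Here τ₀ = 1/109.5 = 0.009132 and τ_data = 29/31.0 = 0.935484, so τ_n = 0.944616.
Rearranging for μ₀: μ₀ = (μ_n·τ_n − τ_data·x̄)/τ₀ = (-14.7072·0.944616 − 0.935484·-14.8) / 0.009132 = -0.047493/0.009132 ≈ -5.2.

μ₀ = -5.2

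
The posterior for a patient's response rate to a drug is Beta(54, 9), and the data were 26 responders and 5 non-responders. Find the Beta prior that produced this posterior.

A Beta(a, b) prior with s successes and f failures in binomial data gives a Beta(a+s, b+f) posterior.
So a = 54 − 26 = 28 and b = 9 − 5 = 4.

Beta(28, 4)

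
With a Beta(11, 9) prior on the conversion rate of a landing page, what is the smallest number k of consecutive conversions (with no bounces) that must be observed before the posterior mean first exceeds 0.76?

k = 18

After k conversions and 0 bounces the posterior is Beta(11+k, 9), with mean (11+k)/(11+9+k).
Set (11+k)/(20+k) > 0.76 and solve: k > (0.76·20 − 11)/(1 − 0.76) = 17.500.
The smallest integer exceeding 17.500 is 18.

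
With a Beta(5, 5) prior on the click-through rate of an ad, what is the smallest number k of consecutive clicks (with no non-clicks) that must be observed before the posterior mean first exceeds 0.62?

k = 4

After k clicks and 0 non-clicks the posterior is Beta(5+k, 5), with mean (5+k)/(5+5+k).
Set (5+k)/(10+k) > 0.62 and solve: k > (0.62·10 − 5)/(1 − 0.62) = 3.158.
The smallest integer exceeding 3.158 is 4, and checking k=4: (9)/(14) = 0.6429 > 0.62.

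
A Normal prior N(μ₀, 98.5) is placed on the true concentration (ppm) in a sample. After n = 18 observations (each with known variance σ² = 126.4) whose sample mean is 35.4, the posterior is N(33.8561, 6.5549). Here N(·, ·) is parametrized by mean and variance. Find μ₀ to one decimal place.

μ₀ = 12.2

The posterior mean is a precision-weighted average: μ_n = (τ₀μ₀ + τ_data·x̄)/(τ₀+τ_data), with τ₀=1/σ₀² and τ_data=n/σ².
Here τ₀ = 1/98.5 = 0.010152 and τ_data = 18/126.4 = 0.142405, so τ_n = 0.152557.
Rearranging for μ₀: μ₀ = (μ_n·τ_n − τ_data·x̄)/τ₀ = (33.8561·0.152557 − 0.142405·35.4) / 0.010152 = 0.123848/0.010152 ≈ 12.2.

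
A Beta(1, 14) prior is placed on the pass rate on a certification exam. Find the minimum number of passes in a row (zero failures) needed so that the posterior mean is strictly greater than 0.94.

After k passes and 0 failures the posterior is Beta(1+k, 14), with mean (1+k)/(1+14+k).
Set (1+k)/(15+k) > 0.94 and solve: k > (0.94·15 − 1)/(1 − 0.94) = 218.333.
The smallest integer exceeding 218.333 is 219, and checking k=219: (220)/(234) = 0.9402 > 0.94.

k = 219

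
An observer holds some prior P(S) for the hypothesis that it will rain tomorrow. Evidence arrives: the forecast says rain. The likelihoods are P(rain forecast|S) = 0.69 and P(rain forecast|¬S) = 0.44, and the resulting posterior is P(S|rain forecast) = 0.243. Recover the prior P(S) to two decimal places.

Bayes' rule in odds form gives O(S|E) = O(S)·[P(E|S)/P(E|¬S)], hence O(S) = O(S|E)/LR.
Posterior odds = 0.243/(1−0.243) = 0.3210. LR = 0.69/0.44 = 1.5682.
Prior odds = 0.3210/1.5682 = 0.2047, so P(S) = 0.2047/(1+0.2047) ≈ 0.17.

P(S) = 0.17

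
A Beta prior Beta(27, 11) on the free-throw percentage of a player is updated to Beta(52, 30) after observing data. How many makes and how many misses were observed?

25 makes and 19 misses

Beta is conjugate to the binomial likelihood: posterior = Beta(a+s, b+f).
Match parameters: s=52−27=25, f=30−11=19.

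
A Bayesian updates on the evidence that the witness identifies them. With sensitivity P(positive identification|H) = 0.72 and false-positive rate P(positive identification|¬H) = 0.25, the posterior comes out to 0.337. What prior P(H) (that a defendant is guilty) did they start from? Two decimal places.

Bayes' rule in odds form gives O(H|E) = O(H)·[P(E|H)/P(E|¬H)], hence O(H) = O(H|E)/LR.
Posterior odds = 0.337/(1−0.337) = 0.5083. LR = 0.72/0.25 = 2.8800.
Prior odds = 0.5083/2.8800 = 0.1765, so P(H) = 0.1765/(1+0.1765) ≈ 0.15.

P(H) = 0.15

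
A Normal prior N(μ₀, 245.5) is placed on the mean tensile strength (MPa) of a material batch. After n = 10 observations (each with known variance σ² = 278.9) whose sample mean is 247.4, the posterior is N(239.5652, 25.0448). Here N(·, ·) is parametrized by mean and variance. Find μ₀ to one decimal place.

With known observation variance, the Normal–Normal posterior has precision τ_n = τ₀ + n/σ² and mean μ_n = (τ₀μ₀ + (n/σ²)x̄)/τ_n.
Here τ₀ = 1/245.5 = 0.004073 and τ_data = 10/278.9 = 0.035855, so τ_n = 0.039928.
Rearranging for μ₀: μ₀ = (μ_n·τ_n − τ_data·x̄)/τ₀ = (239.5652·0.039928 − 0.035855·247.4) / 0.004073 = 0.694832/0.004073 ≈ 170.6.

μ₀ = 170.6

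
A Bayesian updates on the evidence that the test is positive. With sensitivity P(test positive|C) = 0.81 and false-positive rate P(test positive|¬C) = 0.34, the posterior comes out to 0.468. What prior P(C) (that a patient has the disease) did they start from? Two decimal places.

In odds form, posterior odds = prior odds × likelihood ratio, so prior odds = posterior odds ÷ LR.
Posterior odds = 0.468/(1−0.468) = 0.8797. LR = 0.81/0.34 = 2.3824.
Prior odds = 0.8797/2.3824 = 0.3692, so P(C) = 0.3692/(1+0.3692) ≈ 0.27.

P(C) = 0.27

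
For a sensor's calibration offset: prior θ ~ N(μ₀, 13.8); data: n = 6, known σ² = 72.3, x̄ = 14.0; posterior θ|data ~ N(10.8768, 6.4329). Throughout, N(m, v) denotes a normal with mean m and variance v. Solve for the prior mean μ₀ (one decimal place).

The posterior mean is a precision-weighted average: μ_n = (τ₀μ₀ + τ_data·x̄)/(τ₀+τ_data), with τ₀=1/σ₀² and τ_data=n/σ².
Here τ₀ = 1/13.8 = 0.072464 and τ_data = 6/72.3 = 0.082988, so τ_n = 0.155452.
Rearranging for μ₀: μ₀ = (μ_n·τ_n − τ_data·x̄)/τ₀ = (10.8768·0.155452 − 0.082988·14.0) / 0.072464 = 0.528988/0.072464 ≈ 7.3.

μ₀ = 7.3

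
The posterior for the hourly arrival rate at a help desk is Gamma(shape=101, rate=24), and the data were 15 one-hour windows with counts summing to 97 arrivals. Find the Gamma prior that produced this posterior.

Gamma(shape=4, rate=9)

A Gamma(α, β) prior (rate parametrization) on a Poisson rate with n observations summing to S gives posterior Gamma(α+S, β+n).
So α = 101 − 97 = 4 and β = 24 − 15 = 9.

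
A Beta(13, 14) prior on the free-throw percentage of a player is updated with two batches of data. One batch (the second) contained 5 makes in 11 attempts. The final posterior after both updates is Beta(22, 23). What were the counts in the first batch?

Sequential conjugate updates are equivalent to a single update on the pooled data, so total successes = posterior α − prior α and total failures = posterior β − prior β.
Total across both batches: 22−13=9 makes, 23−14=9 misses.
Subtract the second batch: 9−5=4 makes and 9−6=3 misses.

4 makes and 3 misses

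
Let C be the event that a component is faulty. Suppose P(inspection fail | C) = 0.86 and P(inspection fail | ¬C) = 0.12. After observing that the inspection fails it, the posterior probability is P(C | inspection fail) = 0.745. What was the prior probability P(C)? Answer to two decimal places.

In odds form, posterior odds = prior odds × likelihood ratio, so prior odds = posterior odds ÷ LR.
Posterior odds = 0.745/(1−0.745) = 2.9216. LR = 0.86/0.12 = 7.1667.
Prior odds = 2.9216/7.1667 = 0.4077, so P(C) = 0.4077/(1+0.4077) ≈ 0.29.

P(C) = 0.29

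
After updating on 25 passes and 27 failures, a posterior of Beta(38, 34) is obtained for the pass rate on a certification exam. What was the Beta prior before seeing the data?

Beta(13, 7)

Under Beta–binomial conjugacy the posterior parameters are (a+s, b+f).
Subtract the data counts: 38−25=13, 34−27=7.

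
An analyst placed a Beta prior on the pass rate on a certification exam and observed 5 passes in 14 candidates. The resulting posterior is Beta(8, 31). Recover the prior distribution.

Beta(3, 22)

A Beta(a, b) prior with s successes and f failures in binomial data gives a Beta(a+s, b+f) posterior.
Subtract the data counts: 8−5=3, 31−9=22.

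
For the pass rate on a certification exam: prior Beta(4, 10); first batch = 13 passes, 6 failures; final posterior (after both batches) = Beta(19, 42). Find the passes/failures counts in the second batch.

Sequential conjugate updates are equivalent to a single update on the pooled data, so total successes = posterior α − prior α and total failures = posterior β − prior β.
Total across both batches: 19−4=15 passes, 42−10=32 failures.
Subtract the first batch: 15−13=2 passes and 32−6=26 failures.

2 passes and 26 failures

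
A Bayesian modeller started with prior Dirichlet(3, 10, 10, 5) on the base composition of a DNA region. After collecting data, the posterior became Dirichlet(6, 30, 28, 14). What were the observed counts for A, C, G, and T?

For a Dirichlet(α) prior with multinomial counts c, the posterior is Dirichlet(α + c) componentwise.
Counts are posterior − prior componentwise: 6−3=3, 30−10=20, 28−10=18, 14−5=9.

counts (3, 20, 18, 9)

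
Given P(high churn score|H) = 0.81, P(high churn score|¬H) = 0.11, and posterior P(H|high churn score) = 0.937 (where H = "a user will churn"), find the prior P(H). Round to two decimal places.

P(H) = 0.67

Bayes' rule in odds form gives O(H|E) = O(H)·[P(E|H)/P(E|¬H)], hence O(H) = O(H|E)/LR.
Posterior odds = 0.937/(1−0.937) = 14.8730. LR = 0.81/0.11 = 7.3636.
Prior odds = 14.8730/7.3636 = 2.0198, so P(H) = 2.0198/(1+2.0198) ≈ 0.67.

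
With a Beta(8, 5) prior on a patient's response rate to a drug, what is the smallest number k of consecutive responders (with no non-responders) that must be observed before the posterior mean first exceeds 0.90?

After k responders and 0 non-responders the posterior is Beta(8+k, 5), with mean (8+k)/(8+5+k).
Set (8+k)/(13+k) > 0.90 and solve: k > (0.90·13 − 8)/(1 − 0.90) = 37.000.
The smallest integer exceeding 37.000 is 38.

k = 38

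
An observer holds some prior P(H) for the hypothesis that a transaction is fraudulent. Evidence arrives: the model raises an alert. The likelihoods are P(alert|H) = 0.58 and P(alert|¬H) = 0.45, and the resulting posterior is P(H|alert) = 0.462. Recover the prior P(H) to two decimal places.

P(H) = 0.40

Bayes' rule in odds form gives O(H|E) = O(H)·[P(E|H)/P(E|¬H)], hence O(H) = O(H|E)/LR.
Posterior odds = 0.462/(1−0.462) = 0.8587. LR = 0.58/0.45 = 1.2889.
Prior odds = 0.8587/1.2889 = 0.6662, so P(H) = 0.6662/(1+0.6662) ≈ 0.40.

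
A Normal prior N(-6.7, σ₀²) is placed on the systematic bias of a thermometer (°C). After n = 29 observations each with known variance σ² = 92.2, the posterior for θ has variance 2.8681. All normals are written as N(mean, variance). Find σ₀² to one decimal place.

σ₀² = 29.3

For the Normal–Normal model with known σ², precisions add: τ_n = τ₀ + n/σ².
So 1/σ₀² = 1/2.8681 − 29/92.2 = 0.348663 − 0.314534 = 0.034129.
Hence σ₀² = 1/0.034129 ≈ 29.3.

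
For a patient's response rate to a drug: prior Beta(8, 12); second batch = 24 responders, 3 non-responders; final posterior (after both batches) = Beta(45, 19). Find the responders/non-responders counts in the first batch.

13 responders and 4 non-responders

Sequential conjugate updates are equivalent to a single update on the pooled data, so total successes = posterior α − prior α and total failures = posterior β − prior β.
Total across both batches: 45−8=37 responders, 19−12=7 non-responders.
Subtract the second batch: 37−24=13 responders and 7−3=4 non-responders.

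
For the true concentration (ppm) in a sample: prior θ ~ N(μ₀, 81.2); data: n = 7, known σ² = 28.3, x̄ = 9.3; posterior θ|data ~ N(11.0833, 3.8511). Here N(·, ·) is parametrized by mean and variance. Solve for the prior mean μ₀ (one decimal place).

μ₀ = 46.9

The posterior mean is a precision-weighted average: μ_n = (τ₀μ₀ + τ_data·x̄)/(τ₀+τ_data), with τ₀=1/σ₀² and τ_data=n/σ².
Here τ₀ = 1/81.2 = 0.012315 and τ_data = 7/28.3 = 0.247350, so τ_n = 0.259665.
Rearranging for μ₀: μ₀ = (μ_n·τ_n − τ_data·x̄)/τ₀ = (11.0833·0.259665 − 0.247350·9.3) / 0.012315 = 0.577590/0.012315 ≈ 46.9.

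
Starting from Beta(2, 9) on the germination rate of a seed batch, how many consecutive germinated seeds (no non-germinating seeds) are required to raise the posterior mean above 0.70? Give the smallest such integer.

After k germinated seeds and 0 non-germinating seeds the posterior is Beta(2+k, 9), with mean (2+k)/(2+9+k).
Set (2+k)/(11+k) > 0.70 and solve: k > (0.70·11 − 2)/(1 − 0.70) = 19.000.
The smallest integer exceeding 19.000 is 20, and checking k=20: (22)/(31) = 0.7097 > 0.70.

k = 20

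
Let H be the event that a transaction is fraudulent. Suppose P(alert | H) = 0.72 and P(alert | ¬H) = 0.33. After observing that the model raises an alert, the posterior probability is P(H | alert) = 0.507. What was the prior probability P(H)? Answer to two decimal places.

P(H) = 0.32

In odds form, posterior odds = prior odds × likelihood ratio, so prior odds = posterior odds ÷ LR.
Posterior odds = 0.507/(1−0.507) = 1.0284. LR = 0.72/0.33 = 2.1818.
Prior odds = 1.0284/2.1818 = 0.4714, so P(H) = 0.4714/(1+0.4714) ≈ 0.32.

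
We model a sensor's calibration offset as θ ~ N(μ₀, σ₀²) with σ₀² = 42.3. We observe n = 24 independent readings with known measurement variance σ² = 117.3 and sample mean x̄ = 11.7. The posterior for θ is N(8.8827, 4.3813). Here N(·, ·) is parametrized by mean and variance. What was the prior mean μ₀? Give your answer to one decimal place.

With known observation variance, the Normal–Normal posterior has precision τ_n = τ₀ + n/σ² and mean μ_n = (τ₀μ₀ + (n/σ²)x̄)/τ_n.
Here τ₀ = 1/42.3 = 0.023641 and τ_data = 24/117.3 = 0.204604, so τ_n = 0.228245.
Rearranging for μ₀: μ₀ = (μ_n·τ_n − τ_data·x̄)/τ₀ = (8.8827·0.228245 − 0.204604·11.7) / 0.023641 = -0.366435/0.023641 ≈ -15.5.

μ₀ = -15.5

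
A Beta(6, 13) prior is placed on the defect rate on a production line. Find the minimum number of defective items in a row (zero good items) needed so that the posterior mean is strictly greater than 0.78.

k = 41

After k defective items and 0 good items the posterior is Beta(6+k, 13), with mean (6+k)/(6+13+k).
Set (6+k)/(19+k) > 0.78 and solve: k > (0.78·19 − 6)/(1 − 0.78) = 40.091.
The smallest integer exceeding 40.091 is 41, and checking k=41: (47)/(60) = 0.7833 > 0.78.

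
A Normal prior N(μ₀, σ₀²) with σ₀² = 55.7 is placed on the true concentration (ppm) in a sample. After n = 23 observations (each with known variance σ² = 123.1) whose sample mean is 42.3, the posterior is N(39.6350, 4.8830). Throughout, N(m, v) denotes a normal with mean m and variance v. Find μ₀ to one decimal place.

The posterior mean is a precision-weighted average: μ_n = (τ₀μ₀ + τ_data·x̄)/(τ₀+τ_data), with τ₀=1/σ₀² and τ_data=n/σ².
Here τ₀ = 1/55.7 = 0.017953 and τ_data = 23/123.1 = 0.186840, so τ_n = 0.204793.
Rearranging for μ₀: μ₀ = (μ_n·τ_n − τ_data·x̄)/τ₀ = (39.6350·0.204793 − 0.186840·42.3) / 0.017953 = 0.213639/0.017953 ≈ 11.9.

μ₀ = 11.9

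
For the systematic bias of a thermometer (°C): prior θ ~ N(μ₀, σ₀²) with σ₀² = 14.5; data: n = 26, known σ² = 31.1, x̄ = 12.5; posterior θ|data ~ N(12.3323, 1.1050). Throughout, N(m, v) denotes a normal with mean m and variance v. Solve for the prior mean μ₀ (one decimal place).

The posterior mean is a precision-weighted average: μ_n = (τ₀μ₀ + τ_data·x̄)/(τ₀+τ_data), with τ₀=1/σ₀² and τ_data=n/σ².
Here τ₀ = 1/14.5 = 0.068966 and τ_data = 26/31.1 = 0.836013, so τ_n = 0.904979.
Rearranging for μ₀: μ₀ = (μ_n·τ_n − τ_data·x̄)/τ₀ = (12.3323·0.904979 − 0.836013·12.5) / 0.068966 = 0.710310/0.068966 ≈ 10.3.

μ₀ = 10.3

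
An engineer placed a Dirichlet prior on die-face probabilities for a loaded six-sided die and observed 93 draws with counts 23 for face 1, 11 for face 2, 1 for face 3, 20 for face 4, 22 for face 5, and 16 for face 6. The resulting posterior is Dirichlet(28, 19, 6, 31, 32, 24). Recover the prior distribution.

For a Dirichlet(α) prior with multinomial counts c, the posterior is Dirichlet(α + c) componentwise.
Subtract each count from the matching posterior parameter: 28−23=5, 19−11=8, 6−1=5, 31−20=11, 32−22=10, 24−16=8.

Dirichlet(5, 8, 5, 11, 10, 8)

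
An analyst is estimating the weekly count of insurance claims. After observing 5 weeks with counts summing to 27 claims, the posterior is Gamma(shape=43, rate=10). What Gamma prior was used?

Gamma(shape=16, rate=5)

Gamma–Poisson conjugacy: posterior shape = α + Σxᵢ, posterior rate = β + n.
So α = 43 − 27 = 16 and β = 10 − 5 = 5.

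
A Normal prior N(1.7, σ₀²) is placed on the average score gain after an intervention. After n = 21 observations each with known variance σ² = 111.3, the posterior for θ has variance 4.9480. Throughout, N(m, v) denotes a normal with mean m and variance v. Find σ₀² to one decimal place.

σ₀² = 74.5

Posterior precision equals prior precision plus data precision: 1/σ_n² = 1/σ₀² + n/σ².
So 1/σ₀² = 1/4.9480 − 21/111.3 = 0.202102 − 0.188679 = 0.013423.
Hence σ₀² = 1/0.013423 ≈ 74.5.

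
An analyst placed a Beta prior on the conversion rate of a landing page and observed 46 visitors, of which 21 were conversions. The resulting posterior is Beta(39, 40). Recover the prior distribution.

Beta(18, 15)

Beta is conjugate to the binomial likelihood: posterior = Beta(a+s, b+f).
So a = 39 − 21 = 18 and b = 40 − 25 = 15.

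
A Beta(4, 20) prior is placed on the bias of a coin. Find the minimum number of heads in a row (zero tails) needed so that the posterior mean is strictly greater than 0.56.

After k heads and 0 tails the posterior is Beta(4+k, 20), with mean (4+k)/(4+20+k).
Set (4+k)/(24+k) > 0.56 and solve: k > (0.56·24 − 4)/(1 − 0.56) = 21.455.
The smallest integer exceeding 21.455 is 22, and checking k=22: (26)/(46) = 0.5652 > 0.56.

k = 22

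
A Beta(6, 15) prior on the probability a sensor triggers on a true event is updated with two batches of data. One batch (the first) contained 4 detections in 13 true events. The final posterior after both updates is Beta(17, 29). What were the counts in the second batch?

7 detections and 5 misses

Because Beta–binomial updating is additive in the counts, the combined data contributed (α_post−α_prior, β_post−β_prior) successes and failures.
Total across both batches: 17−6=11 detections, 29−15=14 misses.
Subtract the first batch: 11−4=7 detections and 14−9=5 misses.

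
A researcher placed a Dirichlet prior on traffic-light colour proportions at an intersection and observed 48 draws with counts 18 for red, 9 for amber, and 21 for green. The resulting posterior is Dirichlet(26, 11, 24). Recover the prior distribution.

Dirichlet(8, 2, 3)

For a Dirichlet(α) prior with multinomial counts c, the posterior is Dirichlet(α + c) componentwise.
Subtract each count from the matching posterior parameter: 26−18=8, 11−9=2, 24−21=3.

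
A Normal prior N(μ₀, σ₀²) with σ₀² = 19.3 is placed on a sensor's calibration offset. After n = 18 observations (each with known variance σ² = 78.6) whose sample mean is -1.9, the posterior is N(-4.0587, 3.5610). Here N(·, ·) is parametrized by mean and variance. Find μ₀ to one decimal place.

μ₀ = -13.6

With known observation variance, the Normal–Normal posterior has precision τ_n = τ₀ + n/σ² and mean μ_n = (τ₀μ₀ + (n/σ²)x̄)/τ_n.
Here τ₀ = 1/19.3 = 0.051813 and τ_data = 18/78.6 = 0.229008, so τ_n = 0.280821.
Rearranging for μ₀: μ₀ = (μ_n·τ_n − τ_data·x̄)/τ₀ = (-4.0587·0.280821 − 0.229008·-1.9) / 0.051813 = -0.704653/0.051813 ≈ -13.6.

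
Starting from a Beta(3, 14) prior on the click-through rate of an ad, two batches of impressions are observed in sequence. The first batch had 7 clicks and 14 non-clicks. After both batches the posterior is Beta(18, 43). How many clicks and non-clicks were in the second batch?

Because Beta–binomial updating is additive in the counts, the combined data contributed (α_post−α_prior, β_post−β_prior) successes and failures.
Total across both batches: 18−3=15 clicks, 43−14=29 non-clicks.
Subtract the first batch: 15−7=8 clicks and 29−14=15 non-clicks.

8 clicks and 15 non-clicks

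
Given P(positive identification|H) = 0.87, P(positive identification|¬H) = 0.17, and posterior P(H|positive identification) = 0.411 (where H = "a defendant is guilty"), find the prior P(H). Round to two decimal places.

P(H) = 0.12

Bayes' rule in odds form gives O(H|E) = O(H)·[P(E|H)/P(E|¬H)], hence O(H) = O(H|E)/LR.
Posterior odds = 0.411/(1−0.411) = 0.6978. LR = 0.87/0.17 = 5.1176.
Prior odds = 0.6978/5.1176 = 0.1364, so P(H) = 0.1364/(1+0.1364) ≈ 0.12.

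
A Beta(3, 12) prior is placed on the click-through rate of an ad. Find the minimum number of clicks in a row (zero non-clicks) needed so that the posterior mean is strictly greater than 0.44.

k = 7

After k clicks and 0 non-clicks the posterior is Beta(3+k, 12), with mean (3+k)/(3+12+k).
Set (3+k)/(15+k) > 0.44 and solve: k > (0.44·15 − 3)/(1 − 0.44) = 6.429.
The smallest integer exceeding 6.429 is 7.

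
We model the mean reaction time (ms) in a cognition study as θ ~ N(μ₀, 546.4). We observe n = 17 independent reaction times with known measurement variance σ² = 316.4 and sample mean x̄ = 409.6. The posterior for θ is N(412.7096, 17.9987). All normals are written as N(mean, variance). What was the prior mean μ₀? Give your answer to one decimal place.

μ₀ = 504.0

The posterior mean is a precision-weighted average: μ_n = (τ₀μ₀ + τ_data·x̄)/(τ₀+τ_data), with τ₀=1/σ₀² and τ_data=n/σ².
Here τ₀ = 1/546.4 = 0.001830 and τ_data = 17/316.4 = 0.053729, so τ_n = 0.055559.
Rearranging for μ₀: μ₀ = (μ_n·τ_n − τ_data·x̄)/τ₀ = (412.7096·0.055559 − 0.053729·409.6) / 0.001830 = 0.922334/0.001830 ≈ 504.0.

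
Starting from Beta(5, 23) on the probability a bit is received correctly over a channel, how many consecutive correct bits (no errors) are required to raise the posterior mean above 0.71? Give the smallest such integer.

k = 52

After k correct bits and 0 errors the posterior is Beta(5+k, 23), with mean (5+k)/(5+23+k).
Set (5+k)/(28+k) > 0.71 and solve: k > (0.71·28 − 5)/(1 − 0.71) = 51.310.
The smallest integer exceeding 51.310 is 52.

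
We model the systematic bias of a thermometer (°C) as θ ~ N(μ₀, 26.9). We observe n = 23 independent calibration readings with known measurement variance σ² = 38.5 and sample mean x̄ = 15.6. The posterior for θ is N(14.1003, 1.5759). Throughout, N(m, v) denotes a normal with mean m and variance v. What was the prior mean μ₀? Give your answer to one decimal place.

The posterior mean is a precision-weighted average: μ_n = (τ₀μ₀ + τ_data·x̄)/(τ₀+τ_data), with τ₀=1/σ₀² and τ_data=n/σ².
Here τ₀ = 1/26.9 = 0.037175 and τ_data = 23/38.5 = 0.597403, so τ_n = 0.634578.
Rearranging for μ₀: μ₀ = (μ_n·τ_n − τ_data·x̄)/τ₀ = (14.1003·0.634578 − 0.597403·15.6) / 0.037175 = -0.371747/0.037175 ≈ -10.0.

μ₀ = -10.0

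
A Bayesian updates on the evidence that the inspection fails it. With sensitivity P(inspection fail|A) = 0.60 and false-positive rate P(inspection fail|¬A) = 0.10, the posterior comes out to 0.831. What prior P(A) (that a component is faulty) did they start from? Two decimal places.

In odds form, posterior odds = prior odds × likelihood ratio, so prior odds = posterior odds ÷ LR.
Posterior odds = 0.831/(1−0.831) = 4.9172. LR = 0.60/0.10 = 6.0000.
Prior odds = 4.9172/6.0000 = 0.8195, so P(A) = 0.8195/(1+0.8195) ≈ 0.45.

P(A) = 0.45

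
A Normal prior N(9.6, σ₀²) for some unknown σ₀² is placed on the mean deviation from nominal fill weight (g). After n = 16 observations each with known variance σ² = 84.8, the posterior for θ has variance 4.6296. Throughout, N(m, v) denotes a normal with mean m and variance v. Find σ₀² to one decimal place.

For the Normal–Normal model with known σ², precisions add: τ_n = τ₀ + n/σ².
So 1/σ₀² = 1/4.6296 − 16/84.8 = 0.216001 − 0.188679 = 0.027322.
Hence σ₀² = 1/0.027322 ≈ 36.6.

σ₀² = 36.6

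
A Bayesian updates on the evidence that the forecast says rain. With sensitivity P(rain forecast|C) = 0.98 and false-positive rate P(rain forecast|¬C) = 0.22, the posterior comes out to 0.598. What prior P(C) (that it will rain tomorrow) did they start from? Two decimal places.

P(C) = 0.25

In odds form, posterior odds = prior odds × likelihood ratio, so prior odds = posterior odds ÷ LR.
Posterior odds = 0.598/(1−0.598) = 1.4876. LR = 0.98/0.22 = 4.4545.
Prior odds = 1.4876/4.4545 = 0.3340, so P(C) = 0.3340/(1+0.3340) ≈ 0.25.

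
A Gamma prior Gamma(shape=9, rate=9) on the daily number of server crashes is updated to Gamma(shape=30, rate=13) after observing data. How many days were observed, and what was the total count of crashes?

n = 4 days with total 21 crashes

Gamma–Poisson conjugacy: posterior shape = α + Σxᵢ, posterior rate = β + n.
Matching: Σxᵢ = 30 − 9 = 21 and n = 13 − 9 = 4.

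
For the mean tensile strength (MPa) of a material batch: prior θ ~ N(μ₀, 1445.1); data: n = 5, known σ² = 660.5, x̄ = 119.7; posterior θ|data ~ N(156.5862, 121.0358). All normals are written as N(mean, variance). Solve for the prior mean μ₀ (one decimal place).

The posterior mean is a precision-weighted average: μ_n = (τ₀μ₀ + τ_data·x̄)/(τ₀+τ_data), with τ₀=1/σ₀² and τ_data=n/σ².
Here τ₀ = 1/1445.1 = 0.000692 and τ_data = 5/660.5 = 0.007570, so τ_n = 0.008262.
Rearranging for μ₀: μ₀ = (μ_n·τ_n − τ_data·x̄)/τ₀ = (156.5862·0.008262 − 0.007570·119.7) / 0.000692 = 0.387586/0.000692 ≈ 560.1.

μ₀ = 560.1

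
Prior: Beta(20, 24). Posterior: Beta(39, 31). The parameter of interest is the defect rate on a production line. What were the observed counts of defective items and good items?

19 defective items and 7 good items

Under Beta–binomial conjugacy the posterior parameters are (a+s, b+f).
Match parameters: s=39−20=19, f=31−24=7.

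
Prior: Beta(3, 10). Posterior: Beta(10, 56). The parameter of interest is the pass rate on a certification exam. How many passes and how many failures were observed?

Under Beta–binomial conjugacy the posterior parameters are (α+s, β+f).
So s = 10 − 3 = 7 and f = 56 − 10 = 46.

7 passes and 46 failures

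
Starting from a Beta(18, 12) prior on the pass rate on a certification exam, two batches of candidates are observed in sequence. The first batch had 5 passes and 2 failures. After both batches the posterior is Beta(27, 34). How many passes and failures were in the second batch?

4 passes and 20 failures

Because Beta–binomial updating is additive in the counts, the combined data contributed (α_post−α_prior, β_post−β_prior) successes and failures.
Total across both batches: 27−18=9 passes, 34−12=22 failures.
Subtract the first batch: 9−5=4 passes and 22−2=20 failures.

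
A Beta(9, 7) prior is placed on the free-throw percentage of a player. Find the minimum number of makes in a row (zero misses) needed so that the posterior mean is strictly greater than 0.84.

After k makes and 0 misses the posterior is Beta(9+k, 7), with mean (9+k)/(9+7+k).
Set (9+k)/(16+k) > 0.84 and solve: k > (0.84·16 − 9)/(1 − 0.84) = 27.750.
The smallest integer exceeding 27.750 is 28, and checking k=28: (37)/(44) = 0.8409 > 0.84.

k = 28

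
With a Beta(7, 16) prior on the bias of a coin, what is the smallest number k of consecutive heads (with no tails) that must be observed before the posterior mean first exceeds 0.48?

After k heads and 0 tails the posterior is Beta(7+k, 16), with mean (7+k)/(7+16+k).
Set (7+k)/(23+k) > 0.48 and solve: k > (0.48·23 − 7)/(1 − 0.48) = 7.769.
The smallest integer exceeding 7.769 is 8, and checking k=8: (15)/(31) = 0.4839 > 0.48.

k = 8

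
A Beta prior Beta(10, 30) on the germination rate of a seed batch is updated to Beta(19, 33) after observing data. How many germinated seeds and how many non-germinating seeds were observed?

A Beta(a, b) prior with s successes and f failures in binomial data gives a Beta(a+s, b+f) posterior.
Match parameters: s=19−10=9, f=33−30=3.

9 germinated seeds and 3 non-germinating seeds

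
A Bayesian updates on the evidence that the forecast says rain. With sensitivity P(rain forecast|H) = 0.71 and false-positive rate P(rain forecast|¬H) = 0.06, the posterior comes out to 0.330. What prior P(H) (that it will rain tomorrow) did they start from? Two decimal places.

In odds form, posterior odds = prior odds × likelihood ratio, so prior odds = posterior odds ÷ LR.
Posterior odds = 0.330/(1−0.330) = 0.4925. LR = 0.71/0.06 = 11.8333.
Prior odds = 0.4925/11.8333 = 0.0416, so P(H) = 0.0416/(1+0.0416) ≈ 0.04.

P(H) = 0.04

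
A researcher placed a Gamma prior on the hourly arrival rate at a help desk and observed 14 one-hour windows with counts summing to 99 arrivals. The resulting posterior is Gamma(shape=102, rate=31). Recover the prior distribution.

Gamma–Poisson conjugacy: posterior shape = α + Σxᵢ, posterior rate = β + n.
So α = 102 − 99 = 3 and β = 31 − 14 = 17.

Gamma(shape=3, rate=17)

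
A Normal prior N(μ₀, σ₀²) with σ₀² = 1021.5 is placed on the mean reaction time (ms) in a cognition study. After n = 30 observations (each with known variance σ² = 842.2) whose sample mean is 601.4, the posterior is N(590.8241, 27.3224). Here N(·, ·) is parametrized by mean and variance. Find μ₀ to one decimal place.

With known observation variance, the Normal–Normal posterior has precision τ_n = τ₀ + n/σ² and mean μ_n = (τ₀μ₀ + (n/σ²)x̄)/τ_n.
Here τ₀ = 1/1021.5 = 0.000979 and τ_data = 30/842.2 = 0.035621, so τ_n = 0.036600.
Rearranging for μ₀: μ₀ = (μ_n·τ_n − τ_data·x̄)/τ₀ = (590.8241·0.036600 − 0.035621·601.4) / 0.000979 = 0.201693/0.000979 ≈ 206.0.

μ₀ = 206.0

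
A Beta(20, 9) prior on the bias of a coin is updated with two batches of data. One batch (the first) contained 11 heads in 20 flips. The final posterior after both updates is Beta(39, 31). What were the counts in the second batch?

8 heads and 13 tails

Sequential conjugate updates are equivalent to a single update on the pooled data, so total successes = posterior α − prior α and total failures = posterior β − prior β.
Total across both batches: 39−20=19 heads, 31−9=22 tails.
Subtract the first batch: 19−11=8 heads and 22−9=13 tails.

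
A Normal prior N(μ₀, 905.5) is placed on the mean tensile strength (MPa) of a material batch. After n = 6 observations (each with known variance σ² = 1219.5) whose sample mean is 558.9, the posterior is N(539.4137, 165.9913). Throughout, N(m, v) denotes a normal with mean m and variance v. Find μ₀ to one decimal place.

μ₀ = 452.6

With known observation variance, the Normal–Normal posterior has precision τ_n = τ₀ + n/σ² and mean μ_n = (τ₀μ₀ + (n/σ²)x̄)/τ_n.
Here τ₀ = 1/905.5 = 0.001104 and τ_data = 6/1219.5 = 0.004920, so τ_n = 0.006024.
Rearranging for μ₀: μ₀ = (μ_n·τ_n − τ_data·x̄)/τ₀ = (539.4137·0.006024 − 0.004920·558.9) / 0.001104 = 0.499640/0.001104 ≈ 452.6.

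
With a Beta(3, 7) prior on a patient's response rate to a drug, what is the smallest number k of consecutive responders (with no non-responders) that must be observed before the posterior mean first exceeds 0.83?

k = 32

After k responders and 0 non-responders the posterior is Beta(3+k, 7), with mean (3+k)/(3+7+k).
Set (3+k)/(10+k) > 0.83 and solve: k > (0.83·10 − 3)/(1 − 0.83) = 31.176.
The smallest integer exceeding 31.176 is 32, and checking k=32: (35)/(42) = 0.8333 > 0.83.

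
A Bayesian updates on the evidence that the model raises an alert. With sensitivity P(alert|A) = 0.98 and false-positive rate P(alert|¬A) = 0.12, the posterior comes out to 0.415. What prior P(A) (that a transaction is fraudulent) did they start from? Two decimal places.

Bayes' rule in odds form gives O(A|E) = O(A)·[P(E|A)/P(E|¬A)], hence O(A) = O(A|E)/LR.
Posterior odds = 0.415/(1−0.415) = 0.7094. LR = 0.98/0.12 = 8.1667.
Prior odds = 0.7094/8.1667 = 0.0869, so P(A) = 0.0869/(1+0.0869) ≈ 0.08.

P(A) = 0.08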